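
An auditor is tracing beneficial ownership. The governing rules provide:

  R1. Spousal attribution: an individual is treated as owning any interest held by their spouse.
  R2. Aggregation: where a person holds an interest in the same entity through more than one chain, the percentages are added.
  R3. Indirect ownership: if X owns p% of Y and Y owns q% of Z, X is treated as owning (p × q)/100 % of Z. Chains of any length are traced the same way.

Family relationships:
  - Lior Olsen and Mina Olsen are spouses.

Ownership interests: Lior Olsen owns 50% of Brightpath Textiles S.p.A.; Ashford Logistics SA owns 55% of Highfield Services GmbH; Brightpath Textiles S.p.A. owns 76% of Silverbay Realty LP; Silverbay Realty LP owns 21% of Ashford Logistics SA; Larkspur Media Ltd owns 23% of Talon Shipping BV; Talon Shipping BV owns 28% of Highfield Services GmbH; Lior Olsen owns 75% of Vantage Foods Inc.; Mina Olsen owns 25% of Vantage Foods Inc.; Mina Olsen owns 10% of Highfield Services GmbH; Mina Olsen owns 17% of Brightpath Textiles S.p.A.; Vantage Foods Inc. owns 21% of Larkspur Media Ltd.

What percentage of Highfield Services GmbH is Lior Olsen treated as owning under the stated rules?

By spousal attribution (R1), Lior Olsen is treated as also owning Mina Olsen's interest in Brightpath Textiles S.p.A, giving 50% + 17% = 67%.
By spousal attribution (R1), Lior Olsen is treated as also owning Mina Olsen's interest in Vantage Foods Inc, giving 75% + 25% = 100%.
By spousal attribution (R1), Lior Olsen is treated as owning Mina Olsen's 10% interest in Highfield Services GmbH.
Chain via Brightpath Textiles S.p.A. → Silverbay Realty LP → Ashford Logistics SA (R3): 67% × 76% × 21% × 55% = 5.88126% of Highfield Services GmbH.
Chain via Vantage Foods Inc. → Larkspur Media Ltd → Talon Shipping BV (R3): 100% × 21% × 23% × 28% = 1.3524% of Highfield Services GmbH.
Direct interest in Highfield Services GmbH: 10%.
Aggregating (R2): 5.88126% + 1.3524% + 10% = 17.23366%.

17.23366%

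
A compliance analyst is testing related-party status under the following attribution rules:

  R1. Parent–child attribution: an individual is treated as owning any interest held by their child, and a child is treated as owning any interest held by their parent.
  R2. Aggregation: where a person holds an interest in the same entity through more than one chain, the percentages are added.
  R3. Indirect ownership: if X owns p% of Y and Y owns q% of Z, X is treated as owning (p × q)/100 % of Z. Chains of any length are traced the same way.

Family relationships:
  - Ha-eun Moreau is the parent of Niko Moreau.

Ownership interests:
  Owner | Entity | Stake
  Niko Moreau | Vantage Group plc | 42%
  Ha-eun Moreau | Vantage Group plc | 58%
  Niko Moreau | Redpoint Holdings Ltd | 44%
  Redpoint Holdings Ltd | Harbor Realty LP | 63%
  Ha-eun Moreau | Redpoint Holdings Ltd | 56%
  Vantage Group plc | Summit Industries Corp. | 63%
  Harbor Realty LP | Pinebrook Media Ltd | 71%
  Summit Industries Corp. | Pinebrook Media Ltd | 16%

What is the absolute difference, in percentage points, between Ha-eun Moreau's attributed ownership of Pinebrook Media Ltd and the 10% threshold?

44.81

By parent–child attribution (R1), Ha-eun Moreau is treated as also owning Niko Moreau's interest in Redpoint Holdings Ltd, giving 56% + 44% = 100%.
By parent–child attribution (R1), Ha-eun Moreau is treated as also owning Niko Moreau's interest in Vantage Group plc, giving 58% + 42% = 100%.
Chain via Redpoint Holdings Ltd → Harbor Realty LP (R3): 100% × 63% × 71% = 44.73% of Pinebrook Media Ltd.
Chain via Vantage Group plc → Summit Industries Corp. (R3): 100% × 63% × 16% = 10.08% of Pinebrook Media Ltd.
Aggregating (R2): 44.73% + 10.08% = 54.81%.
54.81% exceeds the 10% threshold by 44.81 percentage points.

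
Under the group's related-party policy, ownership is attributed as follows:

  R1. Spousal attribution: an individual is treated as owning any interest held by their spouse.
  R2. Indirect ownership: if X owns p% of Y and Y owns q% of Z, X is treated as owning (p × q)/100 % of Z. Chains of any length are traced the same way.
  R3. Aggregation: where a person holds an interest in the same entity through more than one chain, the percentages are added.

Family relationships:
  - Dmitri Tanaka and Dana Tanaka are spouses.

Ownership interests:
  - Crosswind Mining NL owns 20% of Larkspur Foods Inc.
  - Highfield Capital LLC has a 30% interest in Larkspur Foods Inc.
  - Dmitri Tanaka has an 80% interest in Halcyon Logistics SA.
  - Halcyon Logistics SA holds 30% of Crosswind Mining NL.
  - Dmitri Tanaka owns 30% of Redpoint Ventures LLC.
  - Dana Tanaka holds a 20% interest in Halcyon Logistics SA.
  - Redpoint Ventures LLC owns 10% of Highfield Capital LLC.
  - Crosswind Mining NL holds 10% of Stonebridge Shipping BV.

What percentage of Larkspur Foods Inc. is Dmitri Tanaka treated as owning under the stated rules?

By spousal attribution (R1), Dmitri Tanaka is treated as also owning Dana Tanaka's interest in Halcyon Logistics SA, giving 80% + 20% = 100%.
Chain via Halcyon Logistics SA → Crosswind Mining NL (R2): 100% × 30% × 20% = 6% of Larkspur Foods Inc.
Chain via Redpoint Ventures LLC → Highfield Capital LLC (R2): 30% × 10% × 30% = 0.9% of Larkspur Foods Inc.
Aggregating (R3): 6% + 0.9% = 6.9%.

6.9%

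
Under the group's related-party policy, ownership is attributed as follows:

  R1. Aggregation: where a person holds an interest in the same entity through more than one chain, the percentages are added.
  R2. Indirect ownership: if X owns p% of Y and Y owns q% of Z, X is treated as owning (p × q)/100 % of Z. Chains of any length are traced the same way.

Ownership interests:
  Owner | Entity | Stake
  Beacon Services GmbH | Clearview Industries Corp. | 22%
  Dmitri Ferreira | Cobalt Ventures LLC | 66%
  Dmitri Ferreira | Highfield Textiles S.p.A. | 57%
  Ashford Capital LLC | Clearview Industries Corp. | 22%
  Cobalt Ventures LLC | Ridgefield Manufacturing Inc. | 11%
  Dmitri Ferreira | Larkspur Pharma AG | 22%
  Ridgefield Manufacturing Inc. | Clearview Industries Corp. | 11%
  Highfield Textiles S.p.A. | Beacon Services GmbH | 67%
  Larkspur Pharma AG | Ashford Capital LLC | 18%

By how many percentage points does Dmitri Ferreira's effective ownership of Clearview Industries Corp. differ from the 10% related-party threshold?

0.0716

Chain via Larkspur Pharma AG → Ashford Capital LLC (R2): 22% × 18% × 22% = 0.8712% of Clearview Industries Corp.
Chain via Highfield Textiles S.p.A. → Beacon Services GmbH (R2): 57% × 67% × 22% = 8.4018% of Clearview Industries Corp.
Chain via Cobalt Ventures LLC → Ridgefield Manufacturing Inc. (R2): 66% × 11% × 11% = 0.7986% of Clearview Industries Corp.
Aggregating (R1): 0.8712% + 8.4018% + 0.7986% = 10.0716%.
10.0716% exceeds the 10% threshold by 0.0716 percentage points.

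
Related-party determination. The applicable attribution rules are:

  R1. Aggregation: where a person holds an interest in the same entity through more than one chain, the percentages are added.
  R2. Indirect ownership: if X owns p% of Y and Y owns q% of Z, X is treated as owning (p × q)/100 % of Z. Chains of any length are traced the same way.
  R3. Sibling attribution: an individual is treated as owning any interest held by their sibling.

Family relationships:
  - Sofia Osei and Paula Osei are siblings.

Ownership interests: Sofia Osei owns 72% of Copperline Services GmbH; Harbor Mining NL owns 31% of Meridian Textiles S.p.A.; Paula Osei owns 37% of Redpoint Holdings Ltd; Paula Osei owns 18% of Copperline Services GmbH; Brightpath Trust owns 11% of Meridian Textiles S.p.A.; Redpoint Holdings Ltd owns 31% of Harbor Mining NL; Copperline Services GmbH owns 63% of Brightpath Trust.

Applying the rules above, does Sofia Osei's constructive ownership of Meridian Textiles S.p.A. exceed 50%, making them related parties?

By sibling attribution (R3), Sofia Osei is treated as also owning Paula Osei's interest in Copperline Services GmbH, giving 72% + 18% = 90%.
By sibling attribution (R3), Sofia Osei is treated as owning Paula Osei's 37% interest in Redpoint Holdings Ltd.
Chain via Copperline Services GmbH → Brightpath Trust (R2): 90% × 63% × 11% = 6.237% of Meridian Textiles S.p.A.
Chain via Redpoint Holdings Ltd → Harbor Mining NL (R2): 37% × 31% × 31% = 3.5557% of Meridian Textiles S.p.A.
Aggregating (R1): 6.237% + 3.5557% = 9.7927%.
9.7927% does not exceed the 50% threshold, so Sofia is not a related party to Meridian Textiles S.p.A.

No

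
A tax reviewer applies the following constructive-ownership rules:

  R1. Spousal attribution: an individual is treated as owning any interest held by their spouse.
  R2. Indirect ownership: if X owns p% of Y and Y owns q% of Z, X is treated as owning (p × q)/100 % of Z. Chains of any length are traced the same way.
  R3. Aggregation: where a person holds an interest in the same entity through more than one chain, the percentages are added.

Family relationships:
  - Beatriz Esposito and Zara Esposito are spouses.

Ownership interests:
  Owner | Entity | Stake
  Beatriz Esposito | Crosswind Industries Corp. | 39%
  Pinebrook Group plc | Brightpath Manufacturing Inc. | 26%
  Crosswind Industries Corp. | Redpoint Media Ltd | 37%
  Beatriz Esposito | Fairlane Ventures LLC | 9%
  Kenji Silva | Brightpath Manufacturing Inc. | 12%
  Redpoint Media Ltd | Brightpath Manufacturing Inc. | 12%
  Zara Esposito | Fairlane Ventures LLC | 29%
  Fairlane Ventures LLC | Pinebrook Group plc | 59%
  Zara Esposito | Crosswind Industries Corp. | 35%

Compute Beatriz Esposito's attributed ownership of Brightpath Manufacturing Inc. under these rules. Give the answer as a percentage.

9.1148%

By spousal attribution (R1), Beatriz Esposito is treated as also owning Zara Esposito's interest in Crosswind Industries Corp, giving 39% + 35% = 74%.
By spousal attribution (R1), Beatriz Esposito is treated as also owning Zara Esposito's interest in Fairlane Ventures LLC, giving 9% + 29% = 38%.
Chain via Crosswind Industries Corp. → Redpoint Media Ltd (R2): 74% × 37% × 12% = 3.2856% of Brightpath Manufacturing Inc.
Chain via Fairlane Ventures LLC → Pinebrook Group plc (R2): 38% × 59% × 26% = 5.8292% of Brightpath Manufacturing Inc.
Aggregating (R3): 3.2856% + 5.8292% = 9.1148%.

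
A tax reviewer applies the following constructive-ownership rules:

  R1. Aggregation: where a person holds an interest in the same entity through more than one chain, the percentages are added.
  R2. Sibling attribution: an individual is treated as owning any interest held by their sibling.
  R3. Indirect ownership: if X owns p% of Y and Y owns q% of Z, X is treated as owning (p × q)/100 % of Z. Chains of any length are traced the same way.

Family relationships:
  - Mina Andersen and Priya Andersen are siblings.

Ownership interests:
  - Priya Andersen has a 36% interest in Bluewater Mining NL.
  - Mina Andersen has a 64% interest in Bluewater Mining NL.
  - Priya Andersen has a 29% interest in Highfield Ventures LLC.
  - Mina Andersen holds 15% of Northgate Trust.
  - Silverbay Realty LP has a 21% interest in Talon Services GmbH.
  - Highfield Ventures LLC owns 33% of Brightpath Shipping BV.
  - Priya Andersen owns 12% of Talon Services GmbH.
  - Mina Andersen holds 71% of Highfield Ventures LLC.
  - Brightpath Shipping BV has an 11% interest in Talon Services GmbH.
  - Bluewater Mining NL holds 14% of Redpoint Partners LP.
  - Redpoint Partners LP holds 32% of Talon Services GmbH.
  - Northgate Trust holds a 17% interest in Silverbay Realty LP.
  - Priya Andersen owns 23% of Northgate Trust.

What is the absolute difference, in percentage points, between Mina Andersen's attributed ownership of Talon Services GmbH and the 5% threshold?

By sibling attribution (R2), Mina Andersen is treated as also owning Priya Andersen's interest in Northgate Trust, giving 15% + 23% = 38%.
By sibling attribution (R2), Mina Andersen is treated as also owning Priya Andersen's interest in Bluewater Mining NL, giving 64% + 36% = 100%.
By sibling attribution (R2), Mina Andersen is treated as also owning Priya Andersen's interest in Highfield Ventures LLC, giving 71% + 29% = 100%.
By sibling attribution (R2), Mina Andersen is treated as owning Priya Andersen's 12% interest in Talon Services GmbH.
Chain via Northgate Trust → Silverbay Realty LP (R3): 38% × 17% × 21% = 1.3566% of Talon Services GmbH.
Chain via Bluewater Mining NL → Redpoint Partners LP (R3): 100% × 14% × 32% = 4.48% of Talon Services GmbH.
Chain via Highfield Ventures LLC → Brightpath Shipping BV (R3): 100% × 33% × 11% = 3.63% of Talon Services GmbH.
Direct interest in Talon Services GmbH: 12%.
Aggregating (R1): 1.3566% + 4.48% + 3.63% + 12% = 21.4666%.
21.4666% exceeds the 5% threshold by 16.4666 percentage points.

16.4666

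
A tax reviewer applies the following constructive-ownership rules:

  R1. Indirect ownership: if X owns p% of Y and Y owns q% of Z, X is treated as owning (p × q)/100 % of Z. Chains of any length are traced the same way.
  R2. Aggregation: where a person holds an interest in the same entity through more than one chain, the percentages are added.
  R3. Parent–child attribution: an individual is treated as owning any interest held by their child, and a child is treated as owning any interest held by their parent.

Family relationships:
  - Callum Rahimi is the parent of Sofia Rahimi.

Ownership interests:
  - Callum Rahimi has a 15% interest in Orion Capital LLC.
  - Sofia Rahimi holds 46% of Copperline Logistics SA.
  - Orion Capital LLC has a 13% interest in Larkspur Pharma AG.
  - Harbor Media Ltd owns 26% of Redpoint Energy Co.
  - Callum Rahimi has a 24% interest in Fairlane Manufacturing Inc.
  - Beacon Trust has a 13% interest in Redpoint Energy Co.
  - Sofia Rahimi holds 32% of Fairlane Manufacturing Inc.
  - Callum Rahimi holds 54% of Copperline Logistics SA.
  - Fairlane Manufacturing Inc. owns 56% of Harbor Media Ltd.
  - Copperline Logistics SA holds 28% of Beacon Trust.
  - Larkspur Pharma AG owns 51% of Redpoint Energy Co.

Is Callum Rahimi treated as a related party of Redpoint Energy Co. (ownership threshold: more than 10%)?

By parent–child attribution (R3), Callum Rahimi is treated as also owning Sofia Rahimi's interest in Copperline Logistics SA, giving 54% + 46% = 100%.
By parent–child attribution (R3), Callum Rahimi is treated as also owning Sofia Rahimi's interest in Fairlane Manufacturing Inc, giving 24% + 32% = 56%.
Chain via Copperline Logistics SA → Beacon Trust (R1): 100% × 28% × 13% = 3.64% of Redpoint Energy Co.
Chain via Orion Capital LLC → Larkspur Pharma AG (R1): 15% × 13% × 51% = 0.9945% of Redpoint Energy Co.
Chain via Fairlane Manufacturing Inc. → Harbor Media Ltd (R1): 56% × 56% × 26% = 8.1536% of Redpoint Energy Co.
Aggregating (R2): 3.64% + 0.9945% + 8.1536% = 12.7881%.
12.7881% exceeds the 10% threshold, so Callum is a related party to Redpoint Energy Co.

Yes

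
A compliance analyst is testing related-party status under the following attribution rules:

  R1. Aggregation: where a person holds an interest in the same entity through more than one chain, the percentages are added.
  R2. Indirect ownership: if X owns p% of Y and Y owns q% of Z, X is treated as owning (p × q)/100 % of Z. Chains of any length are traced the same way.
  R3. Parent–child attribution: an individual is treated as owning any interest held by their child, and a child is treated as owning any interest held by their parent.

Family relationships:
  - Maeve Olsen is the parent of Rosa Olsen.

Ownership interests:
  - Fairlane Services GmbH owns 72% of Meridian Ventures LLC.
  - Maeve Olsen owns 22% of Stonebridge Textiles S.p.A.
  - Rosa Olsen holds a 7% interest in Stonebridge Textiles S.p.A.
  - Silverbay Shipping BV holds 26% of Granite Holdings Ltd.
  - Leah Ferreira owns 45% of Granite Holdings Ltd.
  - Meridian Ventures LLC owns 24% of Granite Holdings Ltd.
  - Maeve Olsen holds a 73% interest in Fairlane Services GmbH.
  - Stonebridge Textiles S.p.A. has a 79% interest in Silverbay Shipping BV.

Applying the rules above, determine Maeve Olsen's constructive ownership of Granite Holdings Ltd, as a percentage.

By parent–child attribution (R3), Maeve Olsen is treated as also owning Rosa Olsen's interest in Stonebridge Textiles S.p.A, giving 22% + 7% = 29%.
Chain via Stonebridge Textiles S.p.A. → Silverbay Shipping BV (R2): 29% × 79% × 26% = 5.9566% of Granite Holdings Ltd.
Chain via Fairlane Services GmbH → Meridian Ventures LLC (R2): 73% × 72% × 24% = 12.6144% of Granite Holdings Ltd.
Aggregating (R1): 5.9566% + 12.6144% = 18.571%.

18.571%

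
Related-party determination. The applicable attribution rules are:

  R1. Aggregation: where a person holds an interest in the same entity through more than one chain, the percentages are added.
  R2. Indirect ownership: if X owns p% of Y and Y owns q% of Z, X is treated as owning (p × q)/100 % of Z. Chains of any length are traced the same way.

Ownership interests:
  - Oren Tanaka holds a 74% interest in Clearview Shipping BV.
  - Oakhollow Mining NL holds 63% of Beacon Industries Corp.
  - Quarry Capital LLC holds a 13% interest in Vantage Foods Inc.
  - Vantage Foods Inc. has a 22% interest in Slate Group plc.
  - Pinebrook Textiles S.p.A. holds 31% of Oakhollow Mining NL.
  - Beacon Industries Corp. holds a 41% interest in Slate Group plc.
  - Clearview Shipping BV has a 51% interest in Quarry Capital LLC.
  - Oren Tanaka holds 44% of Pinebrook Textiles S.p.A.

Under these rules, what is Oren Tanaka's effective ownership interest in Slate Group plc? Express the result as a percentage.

4.602576%

Chain via Pinebrook Textiles S.p.A. → Oakhollow Mining NL → Beacon Industries Corp. (R2): 44% × 31% × 63% × 41% = 3.523212% of Slate Group plc.
Chain via Clearview Shipping BV → Quarry Capital LLC → Vantage Foods Inc. (R2): 74% × 51% × 13% × 22% = 1.079364% of Slate Group plc.
Aggregating (R1): 3.523212% + 1.079364% = 4.602576%.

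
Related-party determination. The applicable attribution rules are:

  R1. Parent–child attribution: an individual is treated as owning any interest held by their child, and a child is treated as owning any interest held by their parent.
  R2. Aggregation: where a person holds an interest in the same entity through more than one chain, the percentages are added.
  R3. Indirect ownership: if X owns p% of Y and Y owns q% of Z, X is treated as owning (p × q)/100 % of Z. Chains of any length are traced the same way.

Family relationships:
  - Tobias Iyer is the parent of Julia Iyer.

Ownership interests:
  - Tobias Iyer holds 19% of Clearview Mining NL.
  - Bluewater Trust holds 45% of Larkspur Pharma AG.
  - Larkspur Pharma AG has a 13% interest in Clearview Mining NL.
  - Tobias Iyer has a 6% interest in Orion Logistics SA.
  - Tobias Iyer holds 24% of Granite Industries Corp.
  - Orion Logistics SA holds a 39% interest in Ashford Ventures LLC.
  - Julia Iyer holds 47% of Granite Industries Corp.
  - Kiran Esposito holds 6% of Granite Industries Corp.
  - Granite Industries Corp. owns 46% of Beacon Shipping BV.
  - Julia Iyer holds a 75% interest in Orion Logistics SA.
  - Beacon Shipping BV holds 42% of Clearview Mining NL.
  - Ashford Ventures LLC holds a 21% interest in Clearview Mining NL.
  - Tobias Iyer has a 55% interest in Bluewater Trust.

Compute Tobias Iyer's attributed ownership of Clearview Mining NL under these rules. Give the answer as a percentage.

By parent–child attribution (R1), Tobias Iyer is treated as also owning Julia Iyer's interest in Orion Logistics SA, giving 6% + 75% = 81%.
By parent–child attribution (R1), Tobias Iyer is treated as also owning Julia Iyer's interest in Granite Industries Corp, giving 24% + 47% = 71%.
Chain via Bluewater Trust → Larkspur Pharma AG (R3): 55% × 45% × 13% = 3.2175% of Clearview Mining NL.
Chain via Orion Logistics SA → Ashford Ventures LLC (R3): 81% × 39% × 21% = 6.6339% of Clearview Mining NL.
Chain via Granite Industries Corp. → Beacon Shipping BV (R3): 71% × 46% × 42% = 13.7172% of Clearview Mining NL.
Direct interest in Clearview Mining NL: 19%.
Aggregating (R2): 3.2175% + 6.6339% + 13.7172% + 19% = 42.5686%.

42.5686%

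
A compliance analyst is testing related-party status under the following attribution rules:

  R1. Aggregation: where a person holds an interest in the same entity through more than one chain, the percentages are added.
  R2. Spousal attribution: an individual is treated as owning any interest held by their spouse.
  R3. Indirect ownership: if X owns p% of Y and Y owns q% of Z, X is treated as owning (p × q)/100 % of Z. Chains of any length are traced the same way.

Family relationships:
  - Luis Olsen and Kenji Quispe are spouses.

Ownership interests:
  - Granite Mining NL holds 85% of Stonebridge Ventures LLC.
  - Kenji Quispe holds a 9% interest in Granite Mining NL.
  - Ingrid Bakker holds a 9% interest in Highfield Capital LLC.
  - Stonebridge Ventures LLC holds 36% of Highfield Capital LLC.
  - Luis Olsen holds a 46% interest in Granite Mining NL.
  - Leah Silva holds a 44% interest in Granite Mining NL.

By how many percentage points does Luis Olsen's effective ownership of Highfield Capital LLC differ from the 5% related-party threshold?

11.83

By spousal attribution (R2), Luis Olsen is treated as also owning Kenji Quispe's interest in Granite Mining NL, giving 46% + 9% = 55%.
Chain via Granite Mining NL → Stonebridge Ventures LLC (R3): 55% × 85% × 36% = 16.83% of Highfield Capital LLC.
16.83% exceeds the 5% threshold by 11.83 percentage points.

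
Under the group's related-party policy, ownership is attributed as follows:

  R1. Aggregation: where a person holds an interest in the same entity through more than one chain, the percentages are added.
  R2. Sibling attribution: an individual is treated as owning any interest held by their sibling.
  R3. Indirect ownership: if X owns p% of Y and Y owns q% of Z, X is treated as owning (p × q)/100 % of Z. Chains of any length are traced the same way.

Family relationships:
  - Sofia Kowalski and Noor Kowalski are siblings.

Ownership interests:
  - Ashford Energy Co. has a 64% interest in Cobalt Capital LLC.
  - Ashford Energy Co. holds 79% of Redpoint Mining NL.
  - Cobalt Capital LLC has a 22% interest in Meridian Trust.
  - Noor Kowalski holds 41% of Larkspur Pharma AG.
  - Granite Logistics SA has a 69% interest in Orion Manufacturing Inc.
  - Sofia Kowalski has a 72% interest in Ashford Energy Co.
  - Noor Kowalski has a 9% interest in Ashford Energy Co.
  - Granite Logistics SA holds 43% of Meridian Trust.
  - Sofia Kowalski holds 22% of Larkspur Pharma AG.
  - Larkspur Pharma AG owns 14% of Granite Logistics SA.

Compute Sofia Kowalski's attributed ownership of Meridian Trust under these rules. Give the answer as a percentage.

By sibling attribution (R2), Sofia Kowalski is treated as also owning Noor Kowalski's interest in Ashford Energy Co, giving 72% + 9% = 81%.
By sibling attribution (R2), Sofia Kowalski is treated as also owning Noor Kowalski's interest in Larkspur Pharma AG, giving 22% + 41% = 63%.
Chain via Ashford Energy Co. → Cobalt Capital LLC (R3): 81% × 64% × 22% = 11.4048% of Meridian Trust.
Chain via Larkspur Pharma AG → Granite Logistics SA (R3): 63% × 14% × 43% = 3.7926% of Meridian Trust.
Aggregating (R1): 11.4048% + 3.7926% = 15.1974%.

15.1974%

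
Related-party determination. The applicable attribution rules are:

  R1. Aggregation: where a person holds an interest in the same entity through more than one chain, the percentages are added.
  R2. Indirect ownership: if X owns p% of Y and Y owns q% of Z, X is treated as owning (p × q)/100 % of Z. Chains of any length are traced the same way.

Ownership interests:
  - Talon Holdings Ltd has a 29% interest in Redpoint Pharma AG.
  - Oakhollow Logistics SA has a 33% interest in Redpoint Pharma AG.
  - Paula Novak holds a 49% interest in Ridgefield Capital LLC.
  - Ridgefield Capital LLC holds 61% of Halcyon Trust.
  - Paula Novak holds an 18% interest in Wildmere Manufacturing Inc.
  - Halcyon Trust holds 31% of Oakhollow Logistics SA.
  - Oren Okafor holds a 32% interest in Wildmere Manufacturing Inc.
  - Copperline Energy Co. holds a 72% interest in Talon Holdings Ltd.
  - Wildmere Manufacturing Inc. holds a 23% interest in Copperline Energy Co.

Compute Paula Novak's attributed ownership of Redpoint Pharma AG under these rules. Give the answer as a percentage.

Chain via Ridgefield Capital LLC → Halcyon Trust → Oakhollow Logistics SA (R2): 49% × 61% × 31% × 33% = 3.057747% of Redpoint Pharma AG.
Chain via Wildmere Manufacturing Inc. → Copperline Energy Co. → Talon Holdings Ltd (R2): 18% × 23% × 72% × 29% = 0.864432% of Redpoint Pharma AG.
Aggregating (R1): 3.057747% + 0.864432% = 3.922179%.

3.922179%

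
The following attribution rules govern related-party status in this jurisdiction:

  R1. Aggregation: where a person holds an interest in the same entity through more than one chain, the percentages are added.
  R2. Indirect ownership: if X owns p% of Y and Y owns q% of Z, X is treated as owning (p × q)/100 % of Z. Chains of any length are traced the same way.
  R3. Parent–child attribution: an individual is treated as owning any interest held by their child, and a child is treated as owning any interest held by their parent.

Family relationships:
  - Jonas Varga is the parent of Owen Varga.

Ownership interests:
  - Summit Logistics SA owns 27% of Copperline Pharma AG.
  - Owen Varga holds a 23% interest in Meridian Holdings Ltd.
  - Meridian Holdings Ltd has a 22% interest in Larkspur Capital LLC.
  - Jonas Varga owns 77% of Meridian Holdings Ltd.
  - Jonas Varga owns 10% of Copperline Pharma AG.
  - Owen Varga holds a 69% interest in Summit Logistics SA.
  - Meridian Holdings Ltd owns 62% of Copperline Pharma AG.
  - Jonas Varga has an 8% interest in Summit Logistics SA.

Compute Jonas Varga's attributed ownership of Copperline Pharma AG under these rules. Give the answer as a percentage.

92.79%

By parent–child attribution (R3), Jonas Varga is treated as also owning Owen Varga's interest in Summit Logistics SA, giving 8% + 69% = 77%.
By parent–child attribution (R3), Jonas Varga is treated as also owning Owen Varga's interest in Meridian Holdings Ltd, giving 77% + 23% = 100%.
Chain via Summit Logistics SA (R2): 77% × 27% = 20.79% of Copperline Pharma AG.
Chain via Meridian Holdings Ltd (R2): 100% × 62% = 62% of Copperline Pharma AG.
Direct interest in Copperline Pharma AG: 10%.
Aggregating (R1): 20.79% + 62% + 10% = 92.79%.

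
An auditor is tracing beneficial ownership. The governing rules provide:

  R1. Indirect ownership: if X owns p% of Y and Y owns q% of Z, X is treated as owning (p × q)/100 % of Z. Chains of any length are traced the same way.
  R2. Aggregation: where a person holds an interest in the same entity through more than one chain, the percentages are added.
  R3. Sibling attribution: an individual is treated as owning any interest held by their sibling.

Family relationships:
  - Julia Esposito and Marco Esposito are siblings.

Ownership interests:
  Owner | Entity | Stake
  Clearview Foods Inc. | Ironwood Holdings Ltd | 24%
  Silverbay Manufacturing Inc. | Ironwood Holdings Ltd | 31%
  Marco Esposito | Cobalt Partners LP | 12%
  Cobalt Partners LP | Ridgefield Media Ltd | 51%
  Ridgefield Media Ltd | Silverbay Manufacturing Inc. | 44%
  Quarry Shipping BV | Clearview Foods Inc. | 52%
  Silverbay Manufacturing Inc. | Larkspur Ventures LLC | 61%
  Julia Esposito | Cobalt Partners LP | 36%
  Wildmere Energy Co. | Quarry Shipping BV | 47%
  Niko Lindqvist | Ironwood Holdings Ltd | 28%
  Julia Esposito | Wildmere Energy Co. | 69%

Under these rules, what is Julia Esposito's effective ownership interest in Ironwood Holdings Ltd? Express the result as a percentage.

By sibling attribution (R3), Julia Esposito is treated as also owning Marco Esposito's interest in Cobalt Partners LP, giving 36% + 12% = 48%.
Chain via Cobalt Partners LP → Ridgefield Media Ltd → Silverbay Manufacturing Inc. (R1): 48% × 51% × 44% × 31% = 3.339072% of Ironwood Holdings Ltd.
Chain via Wildmere Energy Co. → Quarry Shipping BV → Clearview Foods Inc. (R1): 69% × 47% × 52% × 24% = 4.047264% of Ironwood Holdings Ltd.
Aggregating (R2): 3.339072% + 4.047264% = 7.386336%.

7.386336%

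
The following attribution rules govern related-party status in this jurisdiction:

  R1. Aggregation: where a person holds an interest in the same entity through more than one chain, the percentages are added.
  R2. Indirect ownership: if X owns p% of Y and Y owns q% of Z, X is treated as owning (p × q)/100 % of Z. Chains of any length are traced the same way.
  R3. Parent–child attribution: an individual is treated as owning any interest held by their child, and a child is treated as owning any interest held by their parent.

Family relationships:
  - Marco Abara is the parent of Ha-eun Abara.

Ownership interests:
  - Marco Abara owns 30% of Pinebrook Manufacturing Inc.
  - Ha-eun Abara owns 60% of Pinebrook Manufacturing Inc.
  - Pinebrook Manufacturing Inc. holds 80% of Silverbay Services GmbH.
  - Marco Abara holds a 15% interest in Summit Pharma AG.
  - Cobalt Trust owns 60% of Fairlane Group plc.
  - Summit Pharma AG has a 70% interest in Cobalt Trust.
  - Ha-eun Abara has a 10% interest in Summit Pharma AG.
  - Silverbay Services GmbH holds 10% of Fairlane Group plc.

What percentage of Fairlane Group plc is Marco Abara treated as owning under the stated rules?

By parent–child attribution (R3), Marco Abara is treated as also owning Ha-eun Abara's interest in Summit Pharma AG, giving 15% + 10% = 25%.
By parent–child attribution (R3), Marco Abara is treated as also owning Ha-eun Abara's interest in Pinebrook Manufacturing Inc, giving 30% + 60% = 90%.
Chain via Summit Pharma AG → Cobalt Trust (R2): 25% × 70% × 60% = 10.5% of Fairlane Group plc.
Chain via Pinebrook Manufacturing Inc. → Silverbay Services GmbH (R2): 90% × 80% × 10% = 7.2% of Fairlane Group plc.
Aggregating (R1): 10.5% + 7.2% = 17.7%.

17.7%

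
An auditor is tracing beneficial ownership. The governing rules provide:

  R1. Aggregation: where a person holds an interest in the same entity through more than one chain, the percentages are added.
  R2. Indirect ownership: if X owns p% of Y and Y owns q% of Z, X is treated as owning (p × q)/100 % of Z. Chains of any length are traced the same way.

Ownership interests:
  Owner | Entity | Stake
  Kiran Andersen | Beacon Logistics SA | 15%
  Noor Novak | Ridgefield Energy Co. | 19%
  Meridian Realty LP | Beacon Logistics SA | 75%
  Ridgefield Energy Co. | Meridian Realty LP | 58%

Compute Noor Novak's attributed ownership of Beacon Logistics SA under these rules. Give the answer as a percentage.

8.265%

Chain via Ridgefield Energy Co. → Meridian Realty LP (R2): 19% × 58% × 75% = 8.265% of Beacon Logistics SA.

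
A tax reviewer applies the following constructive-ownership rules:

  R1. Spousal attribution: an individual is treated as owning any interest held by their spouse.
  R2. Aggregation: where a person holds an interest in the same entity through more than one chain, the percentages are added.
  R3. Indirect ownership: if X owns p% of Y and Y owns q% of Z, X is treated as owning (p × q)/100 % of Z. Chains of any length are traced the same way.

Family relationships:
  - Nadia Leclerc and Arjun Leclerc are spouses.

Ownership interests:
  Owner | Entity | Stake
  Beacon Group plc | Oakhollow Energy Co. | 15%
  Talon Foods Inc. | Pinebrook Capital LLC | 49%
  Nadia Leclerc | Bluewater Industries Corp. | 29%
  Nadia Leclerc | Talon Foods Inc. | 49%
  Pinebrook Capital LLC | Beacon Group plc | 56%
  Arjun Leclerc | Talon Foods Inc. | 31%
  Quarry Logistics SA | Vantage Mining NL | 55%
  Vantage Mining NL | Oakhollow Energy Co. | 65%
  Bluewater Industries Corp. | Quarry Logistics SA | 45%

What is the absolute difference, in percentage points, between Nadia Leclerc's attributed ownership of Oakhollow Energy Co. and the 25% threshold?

By spousal attribution (R1), Nadia Leclerc is treated as also owning Arjun Leclerc's interest in Talon Foods Inc, giving 49% + 31% = 80%.
Chain via Bluewater Industries Corp. → Quarry Logistics SA → Vantage Mining NL (R3): 29% × 45% × 55% × 65% = 4.665375% of Oakhollow Energy Co.
Chain via Talon Foods Inc. → Pinebrook Capital LLC → Beacon Group plc (R3): 80% × 49% × 56% × 15% = 3.2928% of Oakhollow Energy Co.
Aggregating (R2): 4.665375% + 3.2928% = 7.958175%.
7.958175% falls short of the 25% threshold by 17.041825 percentage points.

17.041825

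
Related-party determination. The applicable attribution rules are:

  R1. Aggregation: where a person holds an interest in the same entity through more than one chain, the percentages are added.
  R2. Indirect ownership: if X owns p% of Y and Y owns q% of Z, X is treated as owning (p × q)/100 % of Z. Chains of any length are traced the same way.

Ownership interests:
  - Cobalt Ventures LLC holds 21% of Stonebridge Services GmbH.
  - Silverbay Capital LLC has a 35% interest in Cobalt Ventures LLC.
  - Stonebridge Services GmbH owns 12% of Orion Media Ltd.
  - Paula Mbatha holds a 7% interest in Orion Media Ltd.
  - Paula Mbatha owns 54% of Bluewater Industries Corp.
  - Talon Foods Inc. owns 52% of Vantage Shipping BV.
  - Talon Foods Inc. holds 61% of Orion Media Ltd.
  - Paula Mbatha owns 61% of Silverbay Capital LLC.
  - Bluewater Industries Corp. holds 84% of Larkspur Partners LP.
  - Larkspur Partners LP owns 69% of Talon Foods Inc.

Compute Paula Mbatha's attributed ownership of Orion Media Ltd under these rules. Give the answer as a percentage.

26.630044%

Chain via Bluewater Industries Corp. → Larkspur Partners LP → Talon Foods Inc. (R2): 54% × 84% × 69% × 61% = 19.092024% of Orion Media Ltd.
Chain via Silverbay Capital LLC → Cobalt Ventures LLC → Stonebridge Services GmbH (R2): 61% × 35% × 21% × 12% = 0.53802% of Orion Media Ltd.
Direct interest in Orion Media Ltd: 7%.
Aggregating (R1): 19.092024% + 0.53802% + 7% = 26.630044%.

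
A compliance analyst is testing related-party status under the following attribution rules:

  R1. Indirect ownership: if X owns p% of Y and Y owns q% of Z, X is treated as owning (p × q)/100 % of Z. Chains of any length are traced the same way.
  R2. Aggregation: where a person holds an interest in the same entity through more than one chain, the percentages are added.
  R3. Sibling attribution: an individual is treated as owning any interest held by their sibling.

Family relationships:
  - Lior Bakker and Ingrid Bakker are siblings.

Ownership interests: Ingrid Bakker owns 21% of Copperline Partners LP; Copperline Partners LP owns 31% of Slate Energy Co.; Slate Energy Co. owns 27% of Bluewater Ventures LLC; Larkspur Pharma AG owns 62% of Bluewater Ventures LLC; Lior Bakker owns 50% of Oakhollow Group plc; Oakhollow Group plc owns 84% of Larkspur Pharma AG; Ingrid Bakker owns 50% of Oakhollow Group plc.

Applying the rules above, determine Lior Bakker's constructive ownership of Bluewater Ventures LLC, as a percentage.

53.8377%

By sibling attribution (R3), Lior Bakker is treated as also owning Ingrid Bakker's interest in Oakhollow Group plc, giving 50% + 50% = 100%.
By sibling attribution (R3), Lior Bakker is treated as owning Ingrid Bakker's 21% interest in Copperline Partners LP.
Chain via Oakhollow Group plc → Larkspur Pharma AG (R1): 100% × 84% × 62% = 52.08% of Bluewater Ventures LLC.
Chain via Copperline Partners LP → Slate Energy Co. (R1): 21% × 31% × 27% = 1.7577% of Bluewater Ventures LLC.
Aggregating (R2): 52.08% + 1.7577% = 53.8377%.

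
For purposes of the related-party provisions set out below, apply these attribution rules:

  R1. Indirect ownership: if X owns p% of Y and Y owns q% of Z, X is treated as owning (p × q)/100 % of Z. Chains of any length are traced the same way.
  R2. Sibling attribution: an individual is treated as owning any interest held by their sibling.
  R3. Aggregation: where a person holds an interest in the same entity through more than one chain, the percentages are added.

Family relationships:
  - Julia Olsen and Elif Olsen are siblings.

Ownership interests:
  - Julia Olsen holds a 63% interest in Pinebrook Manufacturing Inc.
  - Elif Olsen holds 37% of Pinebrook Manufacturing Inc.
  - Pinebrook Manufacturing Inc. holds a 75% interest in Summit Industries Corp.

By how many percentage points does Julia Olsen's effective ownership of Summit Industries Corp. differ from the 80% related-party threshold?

5

By sibling attribution (R2), Julia Olsen is treated as also owning Elif Olsen's interest in Pinebrook Manufacturing Inc, giving 63% + 37% = 100%.
Chain via Pinebrook Manufacturing Inc. (R1): 100% × 75% = 75% of Summit Industries Corp.
75% falls short of the 80% threshold by 5 percentage points.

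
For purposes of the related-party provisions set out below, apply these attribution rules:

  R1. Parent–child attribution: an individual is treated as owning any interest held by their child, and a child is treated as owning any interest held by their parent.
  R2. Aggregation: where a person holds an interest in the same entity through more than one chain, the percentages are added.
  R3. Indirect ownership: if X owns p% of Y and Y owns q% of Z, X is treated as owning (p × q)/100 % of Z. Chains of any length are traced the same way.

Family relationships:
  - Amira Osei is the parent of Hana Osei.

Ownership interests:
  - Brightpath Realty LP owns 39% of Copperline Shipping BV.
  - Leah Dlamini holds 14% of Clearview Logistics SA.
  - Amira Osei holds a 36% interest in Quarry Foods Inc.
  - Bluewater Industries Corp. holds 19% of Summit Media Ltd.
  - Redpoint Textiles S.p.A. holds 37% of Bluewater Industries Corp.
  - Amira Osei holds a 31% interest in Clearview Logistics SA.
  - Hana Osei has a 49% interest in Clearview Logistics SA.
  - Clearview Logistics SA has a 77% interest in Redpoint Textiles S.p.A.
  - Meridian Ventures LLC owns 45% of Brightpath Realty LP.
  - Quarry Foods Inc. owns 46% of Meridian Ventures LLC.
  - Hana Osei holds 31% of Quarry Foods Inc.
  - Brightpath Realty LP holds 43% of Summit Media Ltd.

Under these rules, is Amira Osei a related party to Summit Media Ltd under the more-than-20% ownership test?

No

By parent–child attribution (R1), Amira Osei is treated as also owning Hana Osei's interest in Quarry Foods Inc, giving 36% + 31% = 67%.
By parent–child attribution (R1), Amira Osei is treated as also owning Hana Osei's interest in Clearview Logistics SA, giving 31% + 49% = 80%.
Chain via Quarry Foods Inc. → Meridian Ventures LLC → Brightpath Realty LP (R3): 67% × 46% × 45% × 43% = 5.96367% of Summit Media Ltd.
Chain via Clearview Logistics SA → Redpoint Textiles S.p.A. → Bluewater Industries Corp. (R3): 80% × 77% × 37% × 19% = 4.33048% of Summit Media Ltd.
Aggregating (R2): 5.96367% + 4.33048% = 10.29415%.
10.29415% does not exceed the 20% threshold, so Amira is not a related party to Summit Media Ltd.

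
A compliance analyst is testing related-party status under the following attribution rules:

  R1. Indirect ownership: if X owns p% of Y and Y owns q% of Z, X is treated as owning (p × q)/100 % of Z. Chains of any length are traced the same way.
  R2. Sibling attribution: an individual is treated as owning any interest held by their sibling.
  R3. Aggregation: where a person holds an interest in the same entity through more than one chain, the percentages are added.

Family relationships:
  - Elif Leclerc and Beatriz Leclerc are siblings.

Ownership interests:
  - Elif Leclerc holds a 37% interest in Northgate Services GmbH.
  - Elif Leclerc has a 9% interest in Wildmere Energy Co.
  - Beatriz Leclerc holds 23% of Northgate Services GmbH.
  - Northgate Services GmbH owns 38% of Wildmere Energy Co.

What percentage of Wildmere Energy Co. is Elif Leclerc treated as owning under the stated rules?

31.8%

By sibling attribution (R2), Elif Leclerc is treated as also owning Beatriz Leclerc's interest in Northgate Services GmbH, giving 37% + 23% = 60%.
Chain via Northgate Services GmbH (R1): 60% × 38% = 22.8% of Wildmere Energy Co.
Direct interest in Wildmere Energy Co: 9%.
Aggregating (R3): 22.8% + 9% = 31.8%.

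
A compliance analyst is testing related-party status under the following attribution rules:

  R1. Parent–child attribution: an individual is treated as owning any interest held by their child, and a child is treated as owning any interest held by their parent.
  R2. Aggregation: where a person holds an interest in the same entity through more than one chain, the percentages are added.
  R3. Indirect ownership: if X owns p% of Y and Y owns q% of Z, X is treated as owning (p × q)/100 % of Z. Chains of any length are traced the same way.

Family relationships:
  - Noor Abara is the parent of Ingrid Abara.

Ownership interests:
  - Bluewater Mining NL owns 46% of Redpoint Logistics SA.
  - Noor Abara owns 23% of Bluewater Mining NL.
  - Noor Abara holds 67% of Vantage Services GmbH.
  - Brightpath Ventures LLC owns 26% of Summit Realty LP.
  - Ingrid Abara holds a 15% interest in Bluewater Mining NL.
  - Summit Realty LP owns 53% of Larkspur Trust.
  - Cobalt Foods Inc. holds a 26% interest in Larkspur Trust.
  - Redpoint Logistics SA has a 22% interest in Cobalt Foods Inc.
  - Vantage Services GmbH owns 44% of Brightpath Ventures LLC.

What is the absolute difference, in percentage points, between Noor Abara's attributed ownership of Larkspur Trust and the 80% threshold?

By parent–child attribution (R1), Noor Abara is treated as also owning Ingrid Abara's interest in Bluewater Mining NL, giving 23% + 15% = 38%.
Chain via Bluewater Mining NL → Redpoint Logistics SA → Cobalt Foods Inc. (R3): 38% × 46% × 22% × 26% = 0.999856% of Larkspur Trust.
Chain via Vantage Services GmbH → Brightpath Ventures LLC → Summit Realty LP (R3): 67% × 44% × 26% × 53% = 4.062344% of Larkspur Trust.
Aggregating (R2): 0.999856% + 4.062344% = 5.0622%.
5.0622% falls short of the 80% threshold by 74.9378 percentage points.

74.9378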